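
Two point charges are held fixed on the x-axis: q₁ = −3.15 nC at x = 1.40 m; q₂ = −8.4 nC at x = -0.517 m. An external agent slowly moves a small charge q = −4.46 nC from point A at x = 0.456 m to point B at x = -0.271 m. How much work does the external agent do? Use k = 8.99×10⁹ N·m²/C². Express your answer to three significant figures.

9.65×10⁻⁷ J

For quasistatic motion the external work equals the change in potential energy: W_ext = qΔV = q(V_B − V_A).
At A: distances to the source charges are 0.944 m, 0.973 m; V_A = Σ kqᵢ/rᵢ = -108 V.
At B: distances to the source charges are 1.67 m, 0.246 m; V_B = Σ kqᵢ/rᵢ = -324 V.
ΔV = V_B − V_A = -216 V.
W_ext = qΔV = (-4.46×10⁻⁹ C)(-216 V) = 9.65×10⁻⁷ J.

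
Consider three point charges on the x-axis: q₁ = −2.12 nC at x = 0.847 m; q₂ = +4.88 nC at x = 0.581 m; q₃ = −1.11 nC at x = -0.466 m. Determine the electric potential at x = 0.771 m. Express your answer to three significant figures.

-27.9 V

Electric potential is a scalar, so the contributions from each charge add algebraically: V = Σ kqᵢ/rᵢ.
Distances from the field point to each charge: r₁ = 0.0760 m, r₂ = 0.190 m, r₃ = 1.24 m.
V = k[(-2.12×10⁻⁹)/(0.0760) + (4.88×10⁻⁹)/(0.190) + (-1.11×10⁻⁹)/(1.24)] = -27.9 V.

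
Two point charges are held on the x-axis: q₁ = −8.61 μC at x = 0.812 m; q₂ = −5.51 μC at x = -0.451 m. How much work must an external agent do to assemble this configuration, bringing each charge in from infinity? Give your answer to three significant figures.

The work to assemble the configuration equals its total potential energy, U = Σ kqᵢqⱼ/rᵢⱼ over all pairs.
Pair separations: r₁₂ = 1.26 m.
U = (0.338) = 0.338 J.

0.338 J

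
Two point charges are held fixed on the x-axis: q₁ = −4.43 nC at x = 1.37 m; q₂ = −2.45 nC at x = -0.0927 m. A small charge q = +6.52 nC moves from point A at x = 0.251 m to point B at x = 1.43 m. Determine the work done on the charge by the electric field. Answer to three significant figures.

3.77×10⁻⁶ J

The work done by the electric force is W_field = −ΔU = −q(V_B − V_A) = q(V_A − V_B).
At A: distances to the source charges are 1.12 m, 0.344 m; V_A = Σ kqᵢ/rᵢ = -99.7 V.
At B: distances to the source charges are 0.0600 m, 1.52 m; V_B = Σ kqᵢ/rᵢ = -678 V.
ΔV = V_B − V_A = -579 V.
W_field = −qΔV = −(6.52×10⁻⁹ C)(-579 V) = 3.77×10⁻⁶ J.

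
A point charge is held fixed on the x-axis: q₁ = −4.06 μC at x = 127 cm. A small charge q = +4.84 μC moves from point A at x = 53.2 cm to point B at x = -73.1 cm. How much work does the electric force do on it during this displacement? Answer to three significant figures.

The work done by the electric force is W_field = −ΔU = −q(V_B − V_A) = q(V_A − V_B).
At A: distance to the source charge is 0.738 m; V_A = kq₁/r = -4.95×10⁴ V.
At B: distance to the source charge is 2.00 m; V_B = kq₁/r = -1.82×10⁴ V.
ΔV = V_B − V_A = 3.12×10⁴ V.
W_field = −qΔV = −(4.84×10⁻⁶ C)(3.12×10⁴ V) = -0.151 J.

-0.151 J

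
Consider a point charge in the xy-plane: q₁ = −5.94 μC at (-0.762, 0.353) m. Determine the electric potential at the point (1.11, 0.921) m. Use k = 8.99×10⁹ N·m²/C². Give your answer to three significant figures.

-2.73×10⁴ V

Electric potential is a scalar, so the contributions from each charge add algebraically: V = Σ kqᵢ/rᵢ.
Distances from the field point to each charge: r₁ = 1.96 m.
V = k[(-5.94×10⁻⁶)/(1.96)] = -2.73×10⁴ V.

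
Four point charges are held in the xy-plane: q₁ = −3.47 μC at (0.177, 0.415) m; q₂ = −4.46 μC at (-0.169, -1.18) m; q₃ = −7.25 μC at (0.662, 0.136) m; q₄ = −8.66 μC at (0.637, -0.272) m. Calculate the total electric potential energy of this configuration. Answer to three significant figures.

The work to assemble the configuration equals its total potential energy, U = Σ kqᵢqⱼ/rᵢⱼ over all pairs.
Pair separations: r₁₂ = 1.63 m, r₁₃ = 0.560 m, r₁₄ = 0.827 m, r₂₃ = 1.56 m, r₂₄ = 1.21 m, r₃₄ = 0.409 m.
Summing all 6 pair terms gives U = 2.67 J.

2.67 J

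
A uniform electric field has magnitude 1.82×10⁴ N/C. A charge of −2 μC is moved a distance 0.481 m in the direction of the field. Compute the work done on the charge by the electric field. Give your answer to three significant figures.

The potential change for a displacement 0.481 m in the direction of the field is ΔV = −Ed = -8750 V.
W_field = −qΔV = -0.0175 J.

-0.0175 J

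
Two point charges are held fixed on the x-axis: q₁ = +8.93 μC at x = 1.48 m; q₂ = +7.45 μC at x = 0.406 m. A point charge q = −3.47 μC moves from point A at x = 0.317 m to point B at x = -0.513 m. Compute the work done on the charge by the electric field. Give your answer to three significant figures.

The work done by the electric force is W_field = −ΔU = −q(V_B − V_A) = q(V_A − V_B).
At A: distances to the source charges are 1.16 m, 0.0890 m; V_A = Σ kqᵢ/rᵢ = 8.22×10⁵ V.
At B: distances to the source charges are 1.99 m, 0.919 m; V_B = Σ kqᵢ/rᵢ = 1.13×10⁵ V.
ΔV = V_B − V_A = -7.08×10⁵ V.
W_field = −qΔV = −(-3.47×10⁻⁶ C)(-7.08×10⁵ V) = -2.46 J.

-2.46 J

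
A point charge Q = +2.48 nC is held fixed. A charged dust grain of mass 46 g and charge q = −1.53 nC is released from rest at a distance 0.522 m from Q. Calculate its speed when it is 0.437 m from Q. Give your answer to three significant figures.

Only the electrostatic force acts, so mechanical energy is conserved: ½mv² = U₁ − U₂ = kQq(1/r₁ − 1/r₂).
U₁ − U₂ = (8.99×10⁹ N·m²/C²)(2.48×10⁻⁹ C)(-1.53×10⁻⁹ C)(1/0.522 − 1/0.437) = 1.27×10⁻⁸ J.
v = √(2·1.27×10⁻⁸/0.0460) = 7.43×10⁻⁴ m/s.

7.43×10⁻⁴ m/s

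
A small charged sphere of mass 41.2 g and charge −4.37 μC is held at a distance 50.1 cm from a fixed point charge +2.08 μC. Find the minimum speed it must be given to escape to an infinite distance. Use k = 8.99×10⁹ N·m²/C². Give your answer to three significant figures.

To just escape, total mechanical energy must reach zero at infinity: ½mv²_min + U = 0, so ½mv²_min = −U = |kQq|/r.
|U| = |kQq|/r = (8.99×10⁹ N·m²/C²)(2.08×10⁻⁶)(4.37×10⁻⁶)/(0.501) = 0.163 J.
v_min = √(2|U|/m) = √(2·0.163/0.0412) = 2.81 m/s.

2.81 m/s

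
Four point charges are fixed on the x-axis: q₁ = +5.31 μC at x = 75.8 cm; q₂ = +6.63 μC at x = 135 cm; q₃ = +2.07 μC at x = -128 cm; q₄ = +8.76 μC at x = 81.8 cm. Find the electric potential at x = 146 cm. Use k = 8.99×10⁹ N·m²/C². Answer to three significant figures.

Electric potential is a scalar, so the contributions from each charge add algebraically: V = Σ kqᵢ/rᵢ.
Distances from the field point to each charge: r₁ = 0.702 m, r₂ = 0.110 m, r₃ = 2.74 m, r₄ = 0.642 m.
V = k[(5.31×10⁻⁶)/(0.702) + (6.63×10⁻⁶)/(0.110) + (2.07×10⁻⁶)/(2.74) + (8.76×10⁻⁶)/(0.642)] = 7.39×10⁵ V.

7.39×10⁵ V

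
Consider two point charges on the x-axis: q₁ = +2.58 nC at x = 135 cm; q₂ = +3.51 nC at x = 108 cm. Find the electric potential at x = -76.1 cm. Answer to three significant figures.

The total potential is the scalar sum of each charge's contribution, V = Σ kqᵢ/rᵢ.
Distances from the field point to each charge: r₁ = 2.11 m, r₂ = 1.84 m.
V = k[(2.58×10⁻⁹)/(2.11) + (3.51×10⁻⁹)/(1.84)] = 28.1 V.

28.1 V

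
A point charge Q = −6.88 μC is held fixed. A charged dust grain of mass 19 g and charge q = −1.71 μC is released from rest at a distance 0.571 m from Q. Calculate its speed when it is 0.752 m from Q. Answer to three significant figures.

2.17 m/s

Only the electrostatic force acts, so mechanical energy is conserved: ½mv² = U₁ − U₂ = kQq(1/r₁ − 1/r₂).
U₁ − U₂ = (8.99×10⁹ N·m²/C²)(-6.88×10⁻⁶ C)(-1.71×10⁻⁶ C)(1/0.571 − 1/0.752) = 0.0446 J.
v = √(2·0.0446/0.0190) = 2.17 m/s.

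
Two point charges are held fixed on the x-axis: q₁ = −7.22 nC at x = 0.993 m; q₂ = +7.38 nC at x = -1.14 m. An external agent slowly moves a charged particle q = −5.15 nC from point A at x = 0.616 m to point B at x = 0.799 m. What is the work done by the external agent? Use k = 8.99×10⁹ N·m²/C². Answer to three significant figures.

8.55×10⁻⁷ J

For quasistatic motion the external work equals the change in potential energy: W_ext = qΔV = q(V_B − V_A).
At A: distances to the source charges are 0.377 m, 1.76 m; V_A = Σ kqᵢ/rᵢ = -134 V.
At B: distances to the source charges are 0.194 m, 1.94 m; V_B = Σ kqᵢ/rᵢ = -300 V.
ΔV = V_B − V_A = -166 V.
W_ext = qΔV = (-5.15×10⁻⁹ C)(-166 V) = 8.55×10⁻⁷ J.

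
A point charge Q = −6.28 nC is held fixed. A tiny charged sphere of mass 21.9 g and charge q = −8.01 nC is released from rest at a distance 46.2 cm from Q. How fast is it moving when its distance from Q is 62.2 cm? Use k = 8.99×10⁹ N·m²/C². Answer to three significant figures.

Only the electrostatic force acts, so mechanical energy is conserved: ½mv² = U₁ − U₂ = kQq(1/r₁ − 1/r₂).
U₁ − U₂ = (8.99×10⁹ N·m²/C²)(-6.28×10⁻⁹ C)(-8.01×10⁻⁹ C)(1/0.462 − 1/0.622) = 2.52×10⁻⁷ J.
v = √(2·2.52×10⁻⁷/0.0219) = 4.80×10⁻³ m/s.

4.80×10⁻³ m/s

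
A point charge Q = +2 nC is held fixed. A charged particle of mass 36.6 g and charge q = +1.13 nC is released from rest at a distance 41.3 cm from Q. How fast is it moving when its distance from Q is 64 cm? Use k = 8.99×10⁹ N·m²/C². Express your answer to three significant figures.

Only the electrostatic force acts, so mechanical energy is conserved: ½mv² = U₁ − U₂ = kQq(1/r₁ − 1/r₂).
U₁ − U₂ = (8.99×10⁹ N·m²/C²)(2.00×10⁻⁹ C)(1.13×10⁻⁹ C)(1/0.413 − 1/0.640) = 1.74×10⁻⁸ J.
v = √(2·1.74×10⁻⁸/0.0366) = 9.76×10⁻⁴ m/s.

9.76×10⁻⁴ m/s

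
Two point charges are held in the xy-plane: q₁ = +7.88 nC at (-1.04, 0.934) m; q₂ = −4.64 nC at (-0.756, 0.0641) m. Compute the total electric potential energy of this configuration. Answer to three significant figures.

The assembly work is the sum of pairwise potential energies, U = Σ_{i<j} kqᵢqⱼ/rᵢⱼ.
Pair separations: r₁₂ = 0.915 m.
U = (-3.59×10⁻⁷) = -3.59×10⁻⁷ J.

-3.59×10⁻⁷ J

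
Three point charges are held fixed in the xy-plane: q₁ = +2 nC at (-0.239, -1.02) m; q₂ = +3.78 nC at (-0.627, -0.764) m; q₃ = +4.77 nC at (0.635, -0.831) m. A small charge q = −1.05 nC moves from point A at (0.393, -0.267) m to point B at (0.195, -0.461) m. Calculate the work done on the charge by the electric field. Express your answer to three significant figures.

The work done by the electric force is W_field = −ΔU = −q(V_B − V_A) = q(V_A − V_B).
At A: distances to the source charges are 0.983 m, 1.13 m, 0.614 m; V_A = Σ kqᵢ/rᵢ = 118 V.
At B: distances to the source charges are 0.708 m, 0.876 m, 0.575 m; V_B = Σ kqᵢ/rᵢ = 139 V.
ΔV = V_B − V_A = 20.7 V.
W_field = −qΔV = −(-1.05×10⁻⁹ C)(20.7 V) = 2.17×10⁻⁸ J.

2.17×10⁻⁸ J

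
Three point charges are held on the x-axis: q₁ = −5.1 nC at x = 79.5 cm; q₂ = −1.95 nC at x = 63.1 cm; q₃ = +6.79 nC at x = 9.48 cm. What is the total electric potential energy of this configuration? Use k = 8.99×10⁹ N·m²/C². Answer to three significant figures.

The assembly work is the sum of pairwise potential energies, U = Σ_{i<j} kqᵢqⱼ/rᵢⱼ.
Pair separations: r₁₂ = 0.164 m, r₁₃ = 0.700 m, r₂₃ = 0.536 m.
U = (5.45×10⁻⁷) + (-4.45×10⁻⁷) + (-2.22×10⁻⁷) = -1.21×10⁻⁷ J.

-1.21×10⁻⁷ J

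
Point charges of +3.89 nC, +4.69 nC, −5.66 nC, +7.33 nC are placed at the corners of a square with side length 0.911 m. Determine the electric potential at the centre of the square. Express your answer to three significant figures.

143 V

Electric potential is a scalar, so the contributions from each charge add algebraically: V = Σ kqᵢ/rᵢ.
The distance from each corner to the centre is a√2/2 = 0.644 m.
V = k[(3.89×10⁻⁹)/(0.644) + (4.69×10⁻⁹)/(0.644) + (-5.66×10⁻⁹)/(0.644) + (7.33×10⁻⁹)/(0.644)] = 143 V.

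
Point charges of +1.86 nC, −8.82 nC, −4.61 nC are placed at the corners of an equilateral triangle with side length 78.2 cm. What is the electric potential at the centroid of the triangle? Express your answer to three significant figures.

-230 V

Electric potential is a scalar, so the contributions from each charge add algebraically: V = Σ kqᵢ/rᵢ.
The distance from each vertex to the centroid is a/√3 = 0.451 m.
V = k[(1.86×10⁻⁹)/(0.451) + (-8.82×10⁻⁹)/(0.451) + (-4.61×10⁻⁹)/(0.451)] = -230 V.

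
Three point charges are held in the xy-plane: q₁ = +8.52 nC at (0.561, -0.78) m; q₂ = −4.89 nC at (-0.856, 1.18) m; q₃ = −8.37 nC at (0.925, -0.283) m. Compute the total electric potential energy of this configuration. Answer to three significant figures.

-1.04×10⁻⁶ J

The assembly work is the sum of pairwise potential energies, U = Σ_{i<j} kqᵢqⱼ/rᵢⱼ.
Pair separations: r₁₂ = 2.42 m, r₁₃ = 0.616 m, r₂₃ = 2.30 m.
U = (-1.55×10⁻⁷) + (-1.04×10⁻⁶) + (1.60×10⁻⁷) = -1.04×10⁻⁶ J.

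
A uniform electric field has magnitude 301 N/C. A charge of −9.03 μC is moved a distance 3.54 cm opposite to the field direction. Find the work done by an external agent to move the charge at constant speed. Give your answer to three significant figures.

The potential change for a displacement 3.54 cm opposite to the field direction is ΔV = +Ed = 10.7 V.
W_ext = qΔV = -9.62×10⁻⁵ J.

-9.62×10⁻⁵ J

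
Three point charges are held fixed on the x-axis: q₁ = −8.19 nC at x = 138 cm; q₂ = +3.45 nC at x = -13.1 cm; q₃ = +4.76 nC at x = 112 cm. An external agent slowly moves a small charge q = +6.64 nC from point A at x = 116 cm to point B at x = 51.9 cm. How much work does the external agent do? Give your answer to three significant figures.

-4.82×10⁻⁶ J

For quasistatic motion the external work equals the change in potential energy: W_ext = qΔV = q(V_B − V_A).
At A: distances to the source charges are 0.220 m, 1.29 m, 0.0400 m; V_A = Σ kqᵢ/rᵢ = 759 V.
At B: distances to the source charges are 0.861 m, 0.650 m, 0.601 m; V_B = Σ kqᵢ/rᵢ = 33.4 V.
ΔV = V_B − V_A = -726 V.
W_ext = qΔV = (6.64×10⁻⁹ C)(-726 V) = -4.82×10⁻⁶ J.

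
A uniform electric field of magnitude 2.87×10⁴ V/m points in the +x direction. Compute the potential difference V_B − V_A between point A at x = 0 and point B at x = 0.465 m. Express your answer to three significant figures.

-1.33×10⁴ V

In a uniform field, potential decreases in the direction of E: V_B − V_A = −E·Δx.
V_B − V_A = −(2.87×10⁴ V/m)(0.465 m) = -1.33×10⁴ V.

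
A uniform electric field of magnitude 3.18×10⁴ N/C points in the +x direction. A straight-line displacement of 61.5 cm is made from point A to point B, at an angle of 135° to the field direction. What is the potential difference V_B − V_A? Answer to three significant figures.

1.38×10⁴ V

Only the component of displacement along E changes the potential: ΔV = −E·d·cosθ.
ΔV = −(3.18×10⁴ V/m)(0.615 m)cos135° = 1.38×10⁴ V.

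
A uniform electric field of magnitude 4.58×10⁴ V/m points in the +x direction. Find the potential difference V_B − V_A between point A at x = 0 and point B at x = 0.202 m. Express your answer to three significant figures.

In a uniform field, potential decreases in the direction of E: V_B − V_A = −E·Δx.
V_B − V_A = −(4.58×10⁴ V/m)(0.202 m) = -9250 V.

-9250 V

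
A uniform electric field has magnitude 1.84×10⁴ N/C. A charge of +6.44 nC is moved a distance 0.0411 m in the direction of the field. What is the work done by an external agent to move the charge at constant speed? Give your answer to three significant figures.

-4.87×10⁻⁶ J

The potential change for a displacement 0.0411 m in the direction of the field is ΔV = −Ed = -756 V.
W_ext = qΔV = -4.87×10⁻⁶ J.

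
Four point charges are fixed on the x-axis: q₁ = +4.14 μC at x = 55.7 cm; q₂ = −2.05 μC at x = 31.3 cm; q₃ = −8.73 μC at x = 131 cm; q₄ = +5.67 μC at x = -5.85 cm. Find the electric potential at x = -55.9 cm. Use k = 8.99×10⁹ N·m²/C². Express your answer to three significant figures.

Electric potential is a scalar, so the contributions from each charge add algebraically: V = Σ kqᵢ/rᵢ.
Distances from the field point to each charge: r₁ = 1.12 m, r₂ = 0.872 m, r₃ = 1.87 m, r₄ = 0.500 m.
V = k[(4.14×10⁻⁶)/(1.12) + (-2.05×10⁻⁶)/(0.872) + (-8.73×10⁻⁶)/(1.87) + (5.67×10⁻⁶)/(0.500)] = 7.21×10⁴ V.

7.21×10⁴ V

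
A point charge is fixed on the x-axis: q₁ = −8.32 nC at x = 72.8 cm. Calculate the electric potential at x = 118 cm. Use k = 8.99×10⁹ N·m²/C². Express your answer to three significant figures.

-165 V

The total potential is the scalar sum of each charge's contribution, V = Σ kqᵢ/rᵢ.
V = k[(-8.32×10⁻⁹)/(0.452)] = -165 V.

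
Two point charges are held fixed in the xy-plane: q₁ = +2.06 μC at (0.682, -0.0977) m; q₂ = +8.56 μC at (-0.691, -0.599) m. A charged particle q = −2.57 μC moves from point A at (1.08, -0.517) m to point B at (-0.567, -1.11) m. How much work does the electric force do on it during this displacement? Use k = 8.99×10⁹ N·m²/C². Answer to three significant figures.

The work done by the electric force is W_field = −ΔU = −q(V_B − V_A) = q(V_A − V_B).
At A: distances to the source charges are 0.578 m, 1.77 m; V_A = Σ kqᵢ/rᵢ = 7.54×10⁴ V.
At B: distances to the source charges are 1.61 m, 0.526 m; V_B = Σ kqᵢ/rᵢ = 1.58×10⁵ V.
ΔV = V_B − V_A = 8.24×10⁴ V.
W_field = −qΔV = −(-2.57×10⁻⁶ C)(8.24×10⁴ V) = 0.212 J.

0.212 J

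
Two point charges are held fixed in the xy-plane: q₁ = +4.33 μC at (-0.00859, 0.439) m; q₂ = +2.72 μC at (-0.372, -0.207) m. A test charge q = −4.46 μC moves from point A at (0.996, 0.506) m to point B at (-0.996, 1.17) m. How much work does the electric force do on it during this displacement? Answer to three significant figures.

-0.0297 J

The work done by the electric force is W_field = −ΔU = −q(V_B − V_A) = q(V_A − V_B).
At A: distances to the source charges are 1.01 m, 1.54 m; V_A = Σ kqᵢ/rᵢ = 5.45×10⁴ V.
At B: distances to the source charges are 1.23 m, 1.51 m; V_B = Σ kqᵢ/rᵢ = 4.79×10⁴ V.
ΔV = V_B − V_A = -6650 V.
W_field = −qΔV = −(-4.46×10⁻⁶ C)(-6650 V) = -0.0297 J.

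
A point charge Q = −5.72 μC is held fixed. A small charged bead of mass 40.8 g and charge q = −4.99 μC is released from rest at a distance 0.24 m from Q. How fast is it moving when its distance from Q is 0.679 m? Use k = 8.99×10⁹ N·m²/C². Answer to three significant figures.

Only the electrostatic force acts, so mechanical energy is conserved: ½mv² = U₁ − U₂ = kQq(1/r₁ − 1/r₂).
U₁ − U₂ = (8.99×10⁹ N·m²/C²)(-5.72×10⁻⁶ C)(-4.99×10⁻⁶ C)(1/0.240 − 1/0.679) = 0.691 J.
v = √(2·0.691/0.0408) = 5.82 m/s.

5.82 m/s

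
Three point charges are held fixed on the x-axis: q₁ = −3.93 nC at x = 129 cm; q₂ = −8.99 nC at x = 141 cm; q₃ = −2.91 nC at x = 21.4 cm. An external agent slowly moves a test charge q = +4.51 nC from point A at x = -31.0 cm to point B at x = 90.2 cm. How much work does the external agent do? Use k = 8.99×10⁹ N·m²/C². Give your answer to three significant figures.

For quasistatic motion the external work equals the change in potential energy: W_ext = qΔV = q(V_B − V_A).
At A: distances to the source charges are 1.60 m, 1.72 m, 0.524 m; V_A = Σ kqᵢ/rᵢ = -119 V.
At B: distances to the source charges are 0.388 m, 0.508 m, 0.688 m; V_B = Σ kqᵢ/rᵢ = -288 V.
ΔV = V_B − V_A = -169 V.
W_ext = qΔV = (4.51×10⁻⁹ C)(-169 V) = -7.63×10⁻⁷ J.

-7.63×10⁻⁷ J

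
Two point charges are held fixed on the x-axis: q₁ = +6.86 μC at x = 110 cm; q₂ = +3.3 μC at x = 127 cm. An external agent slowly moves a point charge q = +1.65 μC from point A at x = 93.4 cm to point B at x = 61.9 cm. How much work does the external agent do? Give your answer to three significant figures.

For quasistatic motion the external work equals the change in potential energy: W_ext = qΔV = q(V_B − V_A).
At A: distances to the source charges are 0.166 m, 0.336 m; V_A = Σ kqᵢ/rᵢ = 4.60×10⁵ V.
At B: distances to the source charges are 0.481 m, 0.651 m; V_B = Σ kqᵢ/rᵢ = 1.74×10⁵ V.
ΔV = V_B − V_A = -2.86×10⁵ V.
W_ext = qΔV = (1.65×10⁻⁶ C)(-2.86×10⁵ V) = -0.472 J.

-0.472 J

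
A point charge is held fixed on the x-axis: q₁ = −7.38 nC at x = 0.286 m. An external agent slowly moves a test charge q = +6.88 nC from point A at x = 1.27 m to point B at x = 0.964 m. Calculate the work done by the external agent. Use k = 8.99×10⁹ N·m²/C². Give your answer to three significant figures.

-2.09×10⁻⁷ J

For quasistatic motion the external work equals the change in potential energy: W_ext = qΔV = q(V_B − V_A).
At A: distance to the source charge is 0.984 m; V_A = kq₁/r = -67.4 V.
At B: distance to the source charge is 0.678 m; V_B = kq₁/r = -97.9 V.
ΔV = V_B − V_A = -30.4 V.
W_ext = qΔV = (6.88×10⁻⁹ C)(-30.4 V) = -2.09×10⁻⁷ J.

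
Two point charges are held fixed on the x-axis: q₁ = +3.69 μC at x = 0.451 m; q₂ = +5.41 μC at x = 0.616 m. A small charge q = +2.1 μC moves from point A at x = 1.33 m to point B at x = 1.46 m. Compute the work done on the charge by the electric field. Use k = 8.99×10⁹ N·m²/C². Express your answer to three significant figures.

The work done by the electric force is W_field = −ΔU = −q(V_B − V_A) = q(V_A − V_B).
At A: distances to the source charges are 0.879 m, 0.714 m; V_A = Σ kqᵢ/rᵢ = 1.06×10⁵ V.
At B: distances to the source charges are 1.01 m, 0.844 m; V_B = Σ kqᵢ/rᵢ = 9.05×10⁴ V.
ΔV = V_B − V_A = -1.54×10⁴ V.
W_field = −qΔV = −(2.10×10⁻⁶ C)(-1.54×10⁴ V) = 0.0322 J.

0.0322 J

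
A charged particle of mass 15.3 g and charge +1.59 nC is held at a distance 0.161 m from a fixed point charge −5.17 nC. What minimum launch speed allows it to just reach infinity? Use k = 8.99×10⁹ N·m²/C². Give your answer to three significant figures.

To just escape, total mechanical energy must reach zero at infinity: ½mv²_min + U = 0, so ½mv²_min = −U = |kQq|/r.
|U| = |kQq|/r = (8.99×10⁹ N·m²/C²)(5.17×10⁻⁹)(1.59×10⁻⁹)/(0.161) = 4.59×10⁻⁷ J.
v_min = √(2|U|/m) = √(2·4.59×10⁻⁷/0.0153) = 7.75×10⁻³ m/s.

7.75×10⁻³ m/s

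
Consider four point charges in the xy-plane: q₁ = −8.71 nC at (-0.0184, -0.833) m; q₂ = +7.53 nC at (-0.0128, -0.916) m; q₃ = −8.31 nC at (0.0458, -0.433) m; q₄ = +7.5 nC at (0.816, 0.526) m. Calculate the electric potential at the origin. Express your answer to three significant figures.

-122 V

The total potential is the scalar sum of each charge's contribution, V = Σ kqᵢ/rᵢ.
Distances from the field point to each charge: r₁ = 0.833 m, r₂ = 0.916 m, r₃ = 0.435 m, r₄ = 0.971 m.
V = k[(-8.71×10⁻⁹)/(0.833) + (7.53×10⁻⁹)/(0.916) + (-8.31×10⁻⁹)/(0.435) + (7.50×10⁻⁹)/(0.971)] = -122 V.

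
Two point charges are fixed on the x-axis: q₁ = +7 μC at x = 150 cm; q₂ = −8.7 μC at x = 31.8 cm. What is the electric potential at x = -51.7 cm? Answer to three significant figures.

-6.25×10⁴ V

The total potential is the scalar sum of each charge's contribution, V = Σ kqᵢ/rᵢ.
Distances from the field point to each charge: r₁ = 2.02 m, r₂ = 0.835 m.
V = k[(7.00×10⁻⁶)/(2.02) + (-8.70×10⁻⁶)/(0.835)] = -6.25×10⁴ V.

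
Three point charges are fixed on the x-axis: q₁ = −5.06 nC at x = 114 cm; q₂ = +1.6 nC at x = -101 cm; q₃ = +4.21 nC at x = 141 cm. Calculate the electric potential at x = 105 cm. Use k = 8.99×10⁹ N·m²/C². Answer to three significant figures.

-393 V

The total potential is the scalar sum of each charge's contribution, V = Σ kqᵢ/rᵢ.
Distances from the field point to each charge: r₁ = 0.0900 m, r₂ = 2.06 m, r₃ = 0.360 m.
V = k[(-5.06×10⁻⁹)/(0.0900) + (1.60×10⁻⁹)/(2.06) + (4.21×10⁻⁹)/(0.360)] = -393 V.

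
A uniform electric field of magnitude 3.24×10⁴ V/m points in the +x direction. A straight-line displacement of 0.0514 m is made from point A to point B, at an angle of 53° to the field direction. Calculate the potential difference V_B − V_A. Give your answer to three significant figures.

-1000 V

Only the component of displacement along E changes the potential: ΔV = −E·d·cosθ.
ΔV = −(3.24×10⁴ V/m)(0.0514 m)cos53° = -1000 V.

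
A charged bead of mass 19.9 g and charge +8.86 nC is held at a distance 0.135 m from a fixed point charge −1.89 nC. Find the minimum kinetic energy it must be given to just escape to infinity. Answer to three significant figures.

To just escape, total mechanical energy must reach zero at infinity: ½mv²_min + U = 0, so ½mv²_min = −U = |kQq|/r.
|U| = |kQq|/r = (8.99×10⁹ N·m²/C²)(1.89×10⁻⁹)(8.86×10⁻⁹)/(0.135) = 1.12×10⁻⁶ J.

1.12×10⁻⁶ J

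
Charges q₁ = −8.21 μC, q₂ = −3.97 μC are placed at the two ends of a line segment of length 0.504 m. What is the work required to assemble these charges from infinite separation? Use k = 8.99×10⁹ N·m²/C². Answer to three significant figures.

The work to assemble the configuration equals its total potential energy, U = Σ kqᵢqⱼ/rᵢⱼ over all pairs.
The separation is r = 0.504 m.
U = (0.581) = 0.581 J.

0.581 J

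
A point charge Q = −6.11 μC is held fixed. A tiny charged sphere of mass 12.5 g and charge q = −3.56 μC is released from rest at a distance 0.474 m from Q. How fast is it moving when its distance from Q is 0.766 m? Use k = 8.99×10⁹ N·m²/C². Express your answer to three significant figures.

Only the electrostatic force acts, so mechanical energy is conserved: ½mv² = U₁ − U₂ = kQq(1/r₁ − 1/r₂).
U₁ − U₂ = (8.99×10⁹ N·m²/C²)(-6.11×10⁻⁶ C)(-3.56×10⁻⁶ C)(1/0.474 − 1/0.766) = 0.157 J.
v = √(2·0.157/0.0125) = 5.02 m/s.

5.02 m/s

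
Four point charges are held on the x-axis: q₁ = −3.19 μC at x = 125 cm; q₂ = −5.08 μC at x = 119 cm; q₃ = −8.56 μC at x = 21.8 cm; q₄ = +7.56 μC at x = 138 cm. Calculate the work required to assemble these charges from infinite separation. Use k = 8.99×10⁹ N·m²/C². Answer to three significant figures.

The work to assemble the configuration equals its total potential energy, U = Σ kqᵢqⱼ/rᵢⱼ over all pairs.
Pair separations: r₁₂ = 0.0600 m, r₁₃ = 1.03 m, r₁₄ = 0.130 m, r₂₃ = 0.972 m, r₂₄ = 0.190 m, r₃₄ = 1.16 m.
Summing all 6 pair terms gives U = -0.917 J.

-0.917 J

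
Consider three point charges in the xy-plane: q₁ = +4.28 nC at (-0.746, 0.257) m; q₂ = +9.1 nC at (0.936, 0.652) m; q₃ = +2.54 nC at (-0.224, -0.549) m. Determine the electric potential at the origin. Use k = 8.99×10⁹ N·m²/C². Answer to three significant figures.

159 V

The total potential is the scalar sum of each charge's contribution, V = Σ kqᵢ/rᵢ.
Distances from the field point to each charge: r₁ = 0.789 m, r₂ = 1.14 m, r₃ = 0.593 m.
V = k[(4.28×10⁻⁹)/(0.789) + (9.10×10⁻⁹)/(1.14) + (2.54×10⁻⁹)/(0.593)] = 159 V.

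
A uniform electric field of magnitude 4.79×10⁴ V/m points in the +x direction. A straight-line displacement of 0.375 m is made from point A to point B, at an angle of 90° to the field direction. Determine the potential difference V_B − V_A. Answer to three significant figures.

0 V

Only the component of displacement along E changes the potential: ΔV = −E·d·cosθ.
ΔV = −(4.79×10⁴ V/m)(0.375 m)cos90° = 0 V.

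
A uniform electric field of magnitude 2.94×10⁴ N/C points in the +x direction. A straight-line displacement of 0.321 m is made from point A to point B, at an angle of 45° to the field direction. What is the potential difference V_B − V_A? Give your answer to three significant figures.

-6670 V

Only the component of displacement along E changes the potential: ΔV = −E·d·cosθ.
ΔV = −(2.94×10⁴ V/m)(0.321 m)cos45° = -6670 V.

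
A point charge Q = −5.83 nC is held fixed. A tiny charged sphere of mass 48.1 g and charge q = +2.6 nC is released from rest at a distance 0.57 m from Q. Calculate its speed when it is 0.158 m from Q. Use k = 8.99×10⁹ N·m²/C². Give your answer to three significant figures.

5.09×10⁻³ m/s

Only the electrostatic force acts, so mechanical energy is conserved: ½mv² = U₁ − U₂ = kQq(1/r₁ − 1/r₂).
U₁ − U₂ = (8.99×10⁹ N·m²/C²)(-5.83×10⁻⁹ C)(2.60×10⁻⁹ C)(1/0.570 − 1/0.158) = 6.23×10⁻⁷ J.
v = √(2·6.23×10⁻⁷/0.0481) = 5.09×10⁻³ m/s.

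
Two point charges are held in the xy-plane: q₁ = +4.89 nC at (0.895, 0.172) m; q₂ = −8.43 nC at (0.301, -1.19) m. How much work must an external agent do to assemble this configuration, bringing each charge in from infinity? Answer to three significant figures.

The work to assemble the configuration equals its total potential energy, U = Σ kqᵢqⱼ/rᵢⱼ over all pairs.
Pair separations: r₁₂ = 1.49 m.
U = (-2.49×10⁻⁷) = -2.49×10⁻⁷ J.

-2.49×10⁻⁷ J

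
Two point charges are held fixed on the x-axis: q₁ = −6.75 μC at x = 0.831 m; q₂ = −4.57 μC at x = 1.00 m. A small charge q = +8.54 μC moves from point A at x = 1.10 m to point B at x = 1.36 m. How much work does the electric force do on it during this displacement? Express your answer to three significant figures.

The work done by the electric force is W_field = −ΔU = −q(V_B − V_A) = q(V_A − V_B).
At A: distances to the source charges are 0.269 m, 0.100 m; V_A = Σ kqᵢ/rᵢ = -6.36×10⁵ V.
At B: distances to the source charges are 0.529 m, 0.360 m; V_B = Σ kqᵢ/rᵢ = -2.29×10⁵ V.
ΔV = V_B − V_A = 4.08×10⁵ V.
W_field = −qΔV = −(8.54×10⁻⁶ C)(4.08×10⁵ V) = -3.48 J.

-3.48 J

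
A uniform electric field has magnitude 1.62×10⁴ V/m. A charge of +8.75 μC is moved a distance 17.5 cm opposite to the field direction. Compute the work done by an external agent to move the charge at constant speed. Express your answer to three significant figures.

0.0248 J

The potential change for a displacement 17.5 cm opposite to the field direction is ΔV = +Ed = 2840 V.
W_ext = qΔV = 0.0248 J.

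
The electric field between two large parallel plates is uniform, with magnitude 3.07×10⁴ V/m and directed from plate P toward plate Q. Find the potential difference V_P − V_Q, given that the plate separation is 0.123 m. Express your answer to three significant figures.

3780 V

In a uniform field, potential decreases in the direction of E: ΔV = −E·d for a displacement d parallel to E.
Going from Q to P is a displacement of 0.123 m opposite to the field, so V_P − V_Q = +Ed = 3780 V.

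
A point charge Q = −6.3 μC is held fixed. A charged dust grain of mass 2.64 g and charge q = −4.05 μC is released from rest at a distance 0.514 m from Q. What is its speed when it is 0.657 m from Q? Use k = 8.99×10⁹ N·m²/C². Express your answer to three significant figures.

8.58 m/s

Only the electrostatic force acts, so mechanical energy is conserved: ½mv² = U₁ − U₂ = kQq(1/r₁ − 1/r₂).
U₁ − U₂ = (8.99×10⁹ N·m²/C²)(-6.30×10⁻⁶ C)(-4.05×10⁻⁶ C)(1/0.514 − 1/0.657) = 0.0971 J.
v = √(2·0.0971/2.64×10⁻³) = 8.58 m/s.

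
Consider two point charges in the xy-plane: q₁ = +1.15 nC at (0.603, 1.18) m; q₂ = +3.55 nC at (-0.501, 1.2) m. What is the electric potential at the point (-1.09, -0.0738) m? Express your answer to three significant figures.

Electric potential is a scalar, so the contributions from each charge add algebraically: V = Σ kqᵢ/rᵢ.
Distances from the field point to each charge: r₁ = 2.11 m, r₂ = 1.40 m.
V = k[(1.15×10⁻⁹)/(2.11) + (3.55×10⁻⁹)/(1.40)] = 27.6 V.

27.6 V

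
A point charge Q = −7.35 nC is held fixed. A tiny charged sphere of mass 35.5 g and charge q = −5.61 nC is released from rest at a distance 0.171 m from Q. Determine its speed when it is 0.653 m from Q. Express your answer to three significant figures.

9.49×10⁻³ m/s

Only the electrostatic force acts, so mechanical energy is conserved: ½mv² = U₁ − U₂ = kQq(1/r₁ − 1/r₂).
U₁ − U₂ = (8.99×10⁹ N·m²/C²)(-7.35×10⁻⁹ C)(-5.61×10⁻⁹ C)(1/0.171 − 1/0.653) = 1.60×10⁻⁶ J.
v = √(2·1.60×10⁻⁶/0.0355) = 9.49×10⁻³ m/s.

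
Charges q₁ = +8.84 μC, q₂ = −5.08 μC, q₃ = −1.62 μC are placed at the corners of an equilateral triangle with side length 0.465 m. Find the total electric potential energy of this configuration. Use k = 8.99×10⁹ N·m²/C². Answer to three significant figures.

The assembly work is the sum of pairwise potential energies, U = Σ_{i<j} kqᵢqⱼ/rᵢⱼ.
All three pair separations equal the side length, 0.465 m.
U = (-0.868) + (-0.277) + (0.159) = -0.986 J.

-0.986 J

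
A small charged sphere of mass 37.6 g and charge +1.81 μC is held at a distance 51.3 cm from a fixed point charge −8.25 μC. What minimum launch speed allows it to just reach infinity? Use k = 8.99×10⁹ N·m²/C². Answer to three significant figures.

To just escape, total mechanical energy must reach zero at infinity: ½mv²_min + U = 0, so ½mv²_min = −U = |kQq|/r.
|U| = |kQq|/r = (8.99×10⁹ N·m²/C²)(8.25×10⁻⁶)(1.81×10⁻⁶)/(0.513) = 0.262 J.
v_min = √(2|U|/m) = √(2·0.262/0.0376) = 3.73 m/s.

3.73 m/s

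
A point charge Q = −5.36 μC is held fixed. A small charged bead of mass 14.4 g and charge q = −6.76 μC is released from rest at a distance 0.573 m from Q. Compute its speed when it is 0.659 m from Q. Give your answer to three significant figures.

Only the electrostatic force acts, so mechanical energy is conserved: ½mv² = U₁ − U₂ = kQq(1/r₁ − 1/r₂).
U₁ − U₂ = (8.99×10⁹ N·m²/C²)(-5.36×10⁻⁶ C)(-6.76×10⁻⁶ C)(1/0.573 − 1/0.659) = 0.0742 J.
v = √(2·0.0742/0.0144) = 3.21 m/s.

3.21 m/s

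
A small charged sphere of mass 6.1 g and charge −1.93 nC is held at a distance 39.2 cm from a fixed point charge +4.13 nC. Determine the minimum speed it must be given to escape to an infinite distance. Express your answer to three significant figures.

To just escape, total mechanical energy must reach zero at infinity: ½mv²_min + U = 0, so ½mv²_min = −U = |kQq|/r.
|U| = |kQq|/r = (8.99×10⁹ N·m²/C²)(4.13×10⁻⁹)(1.93×10⁻⁹)/(0.392) = 1.83×10⁻⁷ J.
v_min = √(2|U|/m) = √(2·1.83×10⁻⁷/6.10×10⁻³) = 7.74×10⁻³ m/s.

7.74×10⁻³ m/s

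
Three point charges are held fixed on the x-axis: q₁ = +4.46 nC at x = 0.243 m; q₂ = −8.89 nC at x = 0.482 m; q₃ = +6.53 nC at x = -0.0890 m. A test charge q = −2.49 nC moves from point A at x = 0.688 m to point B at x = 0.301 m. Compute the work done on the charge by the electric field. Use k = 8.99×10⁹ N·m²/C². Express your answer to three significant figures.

The work done by the electric force is W_field = −ΔU = −q(V_B − V_A) = q(V_A − V_B).
At A: distances to the source charges are 0.445 m, 0.206 m, 0.777 m; V_A = Σ kqᵢ/rᵢ = -222 V.
At B: distances to the source charges are 0.0580 m, 0.181 m, 0.390 m; V_B = Σ kqᵢ/rᵢ = 400 V.
ΔV = V_B − V_A = 623 V.
W_field = −qΔV = −(-2.49×10⁻⁹ C)(623 V) = 1.55×10⁻⁶ J.

1.55×10⁻⁶ J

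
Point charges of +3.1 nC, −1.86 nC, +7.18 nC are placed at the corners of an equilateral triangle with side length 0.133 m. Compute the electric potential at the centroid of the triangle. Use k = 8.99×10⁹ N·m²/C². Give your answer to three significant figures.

The total potential is the scalar sum of each charge's contribution, V = Σ kqᵢ/rᵢ.
The distance from each vertex to the centroid is a/√3 = 0.0768 m.
V = k[(3.10×10⁻⁹)/(0.0768) + (-1.86×10⁻⁹)/(0.0768) + (7.18×10⁻⁹)/(0.0768)] = 986 V.

986 V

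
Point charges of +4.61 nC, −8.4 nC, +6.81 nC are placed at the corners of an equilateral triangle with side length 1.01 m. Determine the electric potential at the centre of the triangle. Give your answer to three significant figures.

Electric potential is a scalar, so the contributions from each charge add algebraically: V = Σ kqᵢ/rᵢ.
The distance from each vertex to the centroid is a/√3 = 0.583 m.
V = k[(4.61×10⁻⁹)/(0.583) + (-8.40×10⁻⁹)/(0.583) + (6.81×10⁻⁹)/(0.583)] = 46.6 V.

46.6 V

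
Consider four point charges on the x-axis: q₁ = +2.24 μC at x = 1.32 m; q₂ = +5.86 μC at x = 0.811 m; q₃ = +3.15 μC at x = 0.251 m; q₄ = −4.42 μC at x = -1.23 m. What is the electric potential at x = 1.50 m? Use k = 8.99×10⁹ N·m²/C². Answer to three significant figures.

Electric potential is a scalar, so the contributions from each charge add algebraically: V = Σ kqᵢ/rᵢ.
Distances from the field point to each charge: r₁ = 0.180 m, r₂ = 0.689 m, r₃ = 1.25 m, r₄ = 2.73 m.
V = k[(2.24×10⁻⁶)/(0.180) + (5.86×10⁻⁶)/(0.689) + (3.15×10⁻⁶)/(1.25) + (-4.42×10⁻⁶)/(2.73)] = 1.96×10⁵ V.

1.96×10⁵ V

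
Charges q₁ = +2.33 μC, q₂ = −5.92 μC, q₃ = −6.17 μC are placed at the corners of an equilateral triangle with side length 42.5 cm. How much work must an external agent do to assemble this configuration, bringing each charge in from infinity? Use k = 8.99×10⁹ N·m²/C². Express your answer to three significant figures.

0.177 J

The assembly work is the sum of pairwise potential energies, U = Σ_{i<j} kqᵢqⱼ/rᵢⱼ.
All three pair separations equal the side length, 0.425 m.
U = (-0.292) + (-0.304) + (0.773) = 0.177 J.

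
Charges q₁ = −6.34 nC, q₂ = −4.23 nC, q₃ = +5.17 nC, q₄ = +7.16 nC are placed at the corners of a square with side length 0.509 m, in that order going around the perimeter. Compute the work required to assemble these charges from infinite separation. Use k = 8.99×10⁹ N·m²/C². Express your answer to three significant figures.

The work to assemble the configuration equals its total potential energy, U = Σ kqᵢqⱼ/rᵢⱼ over all pairs.
The four side pairs have separation 0.509 m and the two diagonal pairs 0.720 m.
Summing all 6 pair terms gives U = -8.48×10⁻⁷ J.

-8.48×10⁻⁷ J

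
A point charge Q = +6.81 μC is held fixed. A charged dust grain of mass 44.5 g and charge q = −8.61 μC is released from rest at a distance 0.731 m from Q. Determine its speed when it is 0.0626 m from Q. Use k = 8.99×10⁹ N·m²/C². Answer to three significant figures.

18.6 m/s

Only the electrostatic force acts, so mechanical energy is conserved: ½mv² = U₁ − U₂ = kQq(1/r₁ − 1/r₂).
U₁ − U₂ = (8.99×10⁹ N·m²/C²)(6.81×10⁻⁶ C)(-8.61×10⁻⁶ C)(1/0.731 − 1/0.0626) = 7.70 J.
v = √(2·7.70/0.0445) = 18.6 m/s.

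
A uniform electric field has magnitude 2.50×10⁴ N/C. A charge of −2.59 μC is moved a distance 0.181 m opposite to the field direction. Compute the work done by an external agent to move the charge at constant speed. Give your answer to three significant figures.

-0.0117 J

The potential change for a displacement 0.181 m opposite to the field direction is ΔV = +Ed = 4520 V.
W_ext = qΔV = -0.0117 J.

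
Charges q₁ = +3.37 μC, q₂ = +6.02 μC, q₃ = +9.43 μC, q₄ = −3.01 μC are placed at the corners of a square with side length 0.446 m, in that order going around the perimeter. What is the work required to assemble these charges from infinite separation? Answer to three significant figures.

The work to assemble the configuration equals its total potential energy, U = Σ kqᵢqⱼ/rᵢⱼ over all pairs.
The four side pairs have separation 0.446 m and the two diagonal pairs 0.631 m.
Summing all 6 pair terms gives U = 0.971 J.

0.971 J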